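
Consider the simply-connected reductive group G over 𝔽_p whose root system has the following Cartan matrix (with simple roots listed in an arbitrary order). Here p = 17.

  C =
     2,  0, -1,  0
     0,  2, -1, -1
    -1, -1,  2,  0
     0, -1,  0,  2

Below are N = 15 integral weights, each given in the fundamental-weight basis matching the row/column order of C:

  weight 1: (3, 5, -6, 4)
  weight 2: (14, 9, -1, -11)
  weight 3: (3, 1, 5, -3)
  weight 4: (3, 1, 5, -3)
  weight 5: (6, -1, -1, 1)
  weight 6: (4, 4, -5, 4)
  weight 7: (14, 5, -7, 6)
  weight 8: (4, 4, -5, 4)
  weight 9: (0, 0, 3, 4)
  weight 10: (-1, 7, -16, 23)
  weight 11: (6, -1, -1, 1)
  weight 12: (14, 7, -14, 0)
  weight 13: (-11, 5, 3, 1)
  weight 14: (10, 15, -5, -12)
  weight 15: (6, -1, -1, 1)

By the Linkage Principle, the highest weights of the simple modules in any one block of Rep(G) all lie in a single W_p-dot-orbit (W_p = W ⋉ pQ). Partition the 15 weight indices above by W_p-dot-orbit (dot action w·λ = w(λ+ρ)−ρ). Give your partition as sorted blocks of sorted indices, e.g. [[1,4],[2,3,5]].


Root system A_4: the 4×4 matrix C matches after relabeling.

Alcove-folded reps (p=17, 15 weights, presented ϖ-order):

  λ_1+ρ ↦ (1, 1, 4, 5) · λ_2+ρ ↦ (7, 0, 0, 2) · λ_3+ρ ↦ (4, 0, 6, 2) · λ_4+ρ ↦ (4, 0, 6, 2) · λ_5+ρ ↦ (7, 0, 0, 2) · λ_6+ρ ↦ (1, 1, 4, 5) · λ_7+ρ ↦ (4, 0, 6, 2) · λ_8+ρ ↦ (1, 1, 4, 5) · λ_9+ρ ↦ (1, 1, 4, 5) · λ_10+ρ ↦ (7, 0, 0, 2) · λ_11+ρ ↦ (7, 0, 0, 2) · λ_12+ρ ↦ (2, 1, 8, 4) · λ_13+ρ ↦ (4, 0, 6, 2) · λ_14+ρ ↦ (1, 1, 4, 5) · λ_15+ρ ↦ (7, 0, 0, 2)

Linkage partition of the 15 weights (4 classes, p=17):

[[1, 6, 8, 9, 14], [2, 5, 10, 11, 15], [3, 4, 7, 13], [12]]


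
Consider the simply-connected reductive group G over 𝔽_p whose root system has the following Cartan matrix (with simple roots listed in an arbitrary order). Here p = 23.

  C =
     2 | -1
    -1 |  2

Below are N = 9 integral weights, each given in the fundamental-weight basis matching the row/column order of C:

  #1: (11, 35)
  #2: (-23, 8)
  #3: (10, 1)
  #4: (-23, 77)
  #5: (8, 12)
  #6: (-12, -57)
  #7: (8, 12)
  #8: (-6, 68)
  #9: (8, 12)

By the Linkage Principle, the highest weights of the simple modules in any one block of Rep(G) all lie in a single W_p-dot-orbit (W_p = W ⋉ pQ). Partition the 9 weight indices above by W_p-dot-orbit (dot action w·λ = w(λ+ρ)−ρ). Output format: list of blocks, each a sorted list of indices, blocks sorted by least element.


Type A_2, rank 2, |W|=6; reorder rows/cols to standard.

Folding the 9 weights λ_j+ρ into Ā_23 (reps in the given 2-coord order):

  1: (11, 2) · 2: (9, 13) · 3: (11, 2) · 4: (9, 13) · 5: (9, 13) · 6: (11, 2) · 7: (9, 13) · 8: (0, 5) · 9: (9, 13)

These 9 weights hit 3 W_23-dot-orbits; sizes (3, 5, 1):

[[1, 3, 6], [2, 4, 5, 7, 9], [8]]


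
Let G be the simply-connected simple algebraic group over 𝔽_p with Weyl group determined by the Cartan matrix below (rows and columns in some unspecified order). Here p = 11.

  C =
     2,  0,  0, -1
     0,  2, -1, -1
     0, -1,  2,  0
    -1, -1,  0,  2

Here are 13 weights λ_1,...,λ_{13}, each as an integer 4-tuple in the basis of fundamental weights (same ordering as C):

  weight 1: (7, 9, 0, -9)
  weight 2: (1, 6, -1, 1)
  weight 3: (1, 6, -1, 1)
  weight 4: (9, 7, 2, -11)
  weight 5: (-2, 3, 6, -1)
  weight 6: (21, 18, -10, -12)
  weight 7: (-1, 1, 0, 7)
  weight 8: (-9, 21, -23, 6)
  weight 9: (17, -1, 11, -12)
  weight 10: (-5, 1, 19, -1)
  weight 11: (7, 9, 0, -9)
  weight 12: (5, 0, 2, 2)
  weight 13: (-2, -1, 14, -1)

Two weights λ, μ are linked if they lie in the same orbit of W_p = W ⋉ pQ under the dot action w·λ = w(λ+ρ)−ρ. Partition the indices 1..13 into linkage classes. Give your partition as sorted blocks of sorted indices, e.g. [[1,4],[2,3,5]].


Root system A_4: the 4×4 matrix C matches after relabeling.

W_11-reps of the 13 weights in Ā_11 (same 4-coord order as C):

  λ_1+ρ ↦ (0, 2, 1, 8)
  λ_2+ρ ↦ (2, 7, 0, 2)
  λ_3+ρ ↦ (2, 7, 0, 2)
  λ_4+ρ ↦ (0, 2, 1, 8)
  λ_5+ρ ↦ (0, 3, 7, 1)
  λ_6+ρ ↦ (0, 2, 1, 8)
  λ_7+ρ ↦ (0, 2, 1, 8)
  λ_8+ρ ↦ (0, 3, 7, 1)
  λ_9+ρ ↦ (0, 3, 7, 1)
  λ_10+ρ ↦ (2, 7, 0, 2)
  λ_11+ρ ↦ (0, 2, 1, 8)
  λ_12+ρ ↦ (4, 1, 1, 3)
  λ_13+ρ ↦ (0, 3, 7, 1)

Linkage partition of the 13 weights (4 classes, p=11):

[[1, 4, 6, 7, 11], [2, 3, 10], [5, 8, 9, 13], [12]]


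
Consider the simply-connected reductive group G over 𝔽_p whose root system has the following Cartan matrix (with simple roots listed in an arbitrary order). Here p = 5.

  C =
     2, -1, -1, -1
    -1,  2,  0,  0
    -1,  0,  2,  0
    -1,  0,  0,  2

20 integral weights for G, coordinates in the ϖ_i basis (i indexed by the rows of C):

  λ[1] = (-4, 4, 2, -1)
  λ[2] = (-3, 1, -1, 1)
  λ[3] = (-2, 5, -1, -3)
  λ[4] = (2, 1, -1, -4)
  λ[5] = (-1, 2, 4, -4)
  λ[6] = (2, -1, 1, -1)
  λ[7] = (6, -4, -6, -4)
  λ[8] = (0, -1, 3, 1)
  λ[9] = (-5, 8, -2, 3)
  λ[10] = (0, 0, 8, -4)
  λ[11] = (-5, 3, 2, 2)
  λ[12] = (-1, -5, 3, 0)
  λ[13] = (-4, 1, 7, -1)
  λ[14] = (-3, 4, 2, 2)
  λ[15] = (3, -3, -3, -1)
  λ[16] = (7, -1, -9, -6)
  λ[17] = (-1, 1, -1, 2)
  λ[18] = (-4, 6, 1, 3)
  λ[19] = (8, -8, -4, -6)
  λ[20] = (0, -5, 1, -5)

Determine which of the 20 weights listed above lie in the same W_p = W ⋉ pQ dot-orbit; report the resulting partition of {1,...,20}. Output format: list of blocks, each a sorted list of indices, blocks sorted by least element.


Type D_4, rank 4, |W|=192; reorder rows/cols to standard.

Each λ_j+ρ reduced to Ā_5; 4-tuples below use C's row order:

    λ_1+ρ ↦ (0, 2, 0, 3)
    λ_2+ρ ↦ (0, 0, 2, 0)
    λ_3+ρ ↦ (0, 2, 2, 0)
    λ_4+ρ ↦ (0, 2, 0, 3)
    λ_5+ρ ↦ (0, 0, 2, 0)
    λ_6+ρ ↦ (0, 0, 2, 0)
    λ_7+ρ ↦ (0, 1, 1, 1)
    λ_8+ρ ↦ (0, 2, 2, 0)
    λ_9+ρ ↦ (1, 0, 0, 3)
    λ_10+ρ ↦ (0, 1, 1, 1)
    λ_11+ρ ↦ (1, 0, 1, 1)
    λ_12+ρ ↦ (1, 0, 0, 3)
    λ_13+ρ ↦ (0, 2, 2, 0)
    λ_14+ρ ↦ (0, 1, 1, 1)
    λ_15+ρ ↦ (0, 2, 2, 0)
    λ_16+ρ ↦ (0, 2, 0, 3)
    λ_17+ρ ↦ (0, 2, 0, 3)
    λ_18+ρ ↦ (1, 0, 1, 1)
    λ_19+ρ ↦ (0, 1, 1, 1)
    λ_20+ρ ↦ (0, 1, 1, 1)

6 distinct reps among the 20 weights ⇒ 6 W_5-linkage classes:

[[1, 4, 16, 17], [2, 5, 6], [3, 8, 13, 15], [7, 10, 14, 19, 20], [9, 12], [11, 18]]


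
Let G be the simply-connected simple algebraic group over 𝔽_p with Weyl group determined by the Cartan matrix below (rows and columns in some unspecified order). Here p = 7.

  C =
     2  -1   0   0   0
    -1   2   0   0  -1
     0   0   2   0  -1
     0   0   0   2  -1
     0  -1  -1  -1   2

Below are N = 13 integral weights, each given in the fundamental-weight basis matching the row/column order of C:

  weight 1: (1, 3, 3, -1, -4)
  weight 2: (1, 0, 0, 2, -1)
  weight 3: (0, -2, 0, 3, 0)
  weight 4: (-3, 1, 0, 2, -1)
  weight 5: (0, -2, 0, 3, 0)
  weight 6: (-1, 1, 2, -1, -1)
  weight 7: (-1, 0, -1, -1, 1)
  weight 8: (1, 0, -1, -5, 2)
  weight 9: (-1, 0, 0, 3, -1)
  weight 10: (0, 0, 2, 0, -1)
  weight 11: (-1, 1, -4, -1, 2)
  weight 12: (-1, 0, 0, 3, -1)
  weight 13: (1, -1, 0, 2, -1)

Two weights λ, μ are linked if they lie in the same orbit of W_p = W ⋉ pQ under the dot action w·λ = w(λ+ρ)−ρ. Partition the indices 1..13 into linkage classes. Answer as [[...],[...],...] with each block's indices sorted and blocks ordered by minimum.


Type D_5, rank 5, |W|=1920; reorder rows/cols to standard.

Alcove-folded reps (p=7, 13 weights, presented ϖ-order):

    1: (2, 0, 1, 3, 0)
    2: (2, 0, 1, 3, 0)
    3: (0, 1, 1, 4, 0)
    4: (2, 0, 1, 3, 0)
    5: (0, 1, 1, 4, 0)
    6: (0, 2, 3, 0, 0)
    7: (0, 1, 0, 0, 2)
    8: (2, 0, 1, 3, 0)
    9: (0, 1, 1, 4, 0)
    10: (1, 1, 3, 1, 0)
    11: (0, 2, 3, 0, 0)
    12: (0, 1, 1, 4, 0)
    13: (2, 0, 1, 3, 0)

Linkage partition of the 13 weights (5 classes, p=7):

[[1, 2, 4, 8, 13], [3, 5, 9, 12], [6, 11], [7], [10]]


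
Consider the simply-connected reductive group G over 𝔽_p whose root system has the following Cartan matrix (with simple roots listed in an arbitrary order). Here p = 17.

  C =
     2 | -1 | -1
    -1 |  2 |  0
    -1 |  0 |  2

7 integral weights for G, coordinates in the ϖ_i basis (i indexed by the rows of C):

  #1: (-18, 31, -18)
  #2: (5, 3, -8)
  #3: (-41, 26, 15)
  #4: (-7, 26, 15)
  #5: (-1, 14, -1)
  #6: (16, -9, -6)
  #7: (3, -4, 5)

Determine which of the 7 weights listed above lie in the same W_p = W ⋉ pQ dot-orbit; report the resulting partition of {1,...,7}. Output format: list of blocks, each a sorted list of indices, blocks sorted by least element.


C ↔ A_3 under row/col permutation; |W(A_3)| = 24.

Folding the 7 weights λ_j+ρ into Ā_17 (reps in the given 3-coord order):

    1: (0, 15, 0)
    2: (1, 3, 6)
    3: (1, 3, 6)
    4: (1, 3, 6)
    5: (0, 15, 0)
    6: (4, 8, 5)
    7: (1, 3, 6)

These 7 weights hit 3 W_17-dot-orbits; sizes (2, 4, 1):

[[1, 5], [2, 3, 4, 7], [6]]


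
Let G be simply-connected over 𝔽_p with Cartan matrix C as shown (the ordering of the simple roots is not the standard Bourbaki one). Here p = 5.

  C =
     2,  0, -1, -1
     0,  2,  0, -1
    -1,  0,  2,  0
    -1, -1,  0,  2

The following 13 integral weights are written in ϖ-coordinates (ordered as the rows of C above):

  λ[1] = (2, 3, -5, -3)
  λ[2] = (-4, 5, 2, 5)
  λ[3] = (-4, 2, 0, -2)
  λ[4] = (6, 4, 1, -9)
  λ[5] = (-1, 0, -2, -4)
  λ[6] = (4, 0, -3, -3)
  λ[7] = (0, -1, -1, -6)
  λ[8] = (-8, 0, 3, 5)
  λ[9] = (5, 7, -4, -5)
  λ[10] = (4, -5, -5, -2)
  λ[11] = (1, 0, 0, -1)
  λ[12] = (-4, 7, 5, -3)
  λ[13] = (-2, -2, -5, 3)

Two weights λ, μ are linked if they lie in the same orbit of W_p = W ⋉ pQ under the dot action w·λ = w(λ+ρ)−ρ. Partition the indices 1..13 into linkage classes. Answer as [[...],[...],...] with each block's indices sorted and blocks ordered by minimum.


Root system A_4: the 4×4 matrix C matches after relabeling.

Ā_5 reps of the 13 weights (A_4, coords as presented):

  λ_1 → (2, 1, 1, 1);  λ_2 → (2, 1, 1, 0);  λ_3 → (2, 1, 1, 0);  λ_4 → (2, 1, 1, 1);  λ_5 → (2, 1, 1, 0);  λ_6 → (1, 1, 2, 1);  λ_7 → (4, 1, 0, 0);  λ_8 → (2, 1, 1, 1);  λ_9 → (2, 1, 1, 0);  λ_10 → (4, 1, 0, 0);  λ_11 → (2, 1, 1, 0);  λ_12 → (1, 1, 2, 1);  λ_13 → (2, 1, 1, 1)

4 distinct reps among the 13 weights ⇒ 4 W_5-linkage classes:

[[1, 4, 8, 13], [2, 3, 5, 9, 11], [6, 12], [7, 10]]


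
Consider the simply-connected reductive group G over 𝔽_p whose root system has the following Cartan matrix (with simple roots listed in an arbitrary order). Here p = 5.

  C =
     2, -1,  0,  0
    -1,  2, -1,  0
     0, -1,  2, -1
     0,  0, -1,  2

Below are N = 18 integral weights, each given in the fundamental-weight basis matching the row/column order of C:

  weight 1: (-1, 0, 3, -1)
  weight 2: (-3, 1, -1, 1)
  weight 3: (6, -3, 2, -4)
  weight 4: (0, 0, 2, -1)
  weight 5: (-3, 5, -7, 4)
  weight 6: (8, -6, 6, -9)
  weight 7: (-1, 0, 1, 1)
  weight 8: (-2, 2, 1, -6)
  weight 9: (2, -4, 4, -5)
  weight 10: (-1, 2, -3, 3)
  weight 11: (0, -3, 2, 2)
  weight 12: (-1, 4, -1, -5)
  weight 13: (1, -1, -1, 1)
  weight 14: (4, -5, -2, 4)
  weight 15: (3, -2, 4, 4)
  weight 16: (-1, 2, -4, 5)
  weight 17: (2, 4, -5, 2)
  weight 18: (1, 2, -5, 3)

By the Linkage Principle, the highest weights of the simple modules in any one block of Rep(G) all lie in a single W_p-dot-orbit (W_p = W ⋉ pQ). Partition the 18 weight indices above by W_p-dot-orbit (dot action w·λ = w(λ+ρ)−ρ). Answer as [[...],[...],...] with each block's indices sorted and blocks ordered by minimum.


A_4 Cartan matrix, 4 simple roots permuted; ρ=(1,1,1,1).

W_5-reps of the 18 weights in Ā_5 (same 4-coord order as C):

    λ_1+ρ ↦ (0, 1, 4, 0)
    λ_2+ρ ↦ (2, 0, 0, 2)
    λ_3+ρ ↦ (2, 0, 0, 2)
    λ_4+ρ ↦ (1, 1, 3, 0)
    λ_5+ρ ↦ (1, 1, 3, 0)
    λ_6+ρ ↦ (0, 1, 1, 2)
    λ_7+ρ ↦ (0, 1, 2, 2)
    λ_8+ρ ↦ (0, 1, 2, 2)
    λ_9+ρ ↦ (0, 1, 2, 2)
    λ_10+ρ ↦ (0, 1, 2, 2)
    λ_11+ρ ↦ (0, 1, 1, 2)
    λ_12+ρ ↦ (0, 1, 4, 0)
    λ_13+ρ ↦ (2, 0, 0, 2)
    λ_14+ρ ↦ (0, 1, 4, 0)
    λ_15+ρ ↦ (1, 1, 3, 0)
    λ_16+ρ ↦ (0, 1, 2, 2)
    λ_17+ρ ↦ (0, 1, 1, 2)
    λ_18+ρ ↦ (1, 1, 3, 0)

5 distinct reps among the 18 weights ⇒ 5 W_5-linkage classes:

[[1, 12, 14], [2, 3, 13], [4, 5, 15, 18], [6, 11, 17], [7, 8, 9, 10, 16]]


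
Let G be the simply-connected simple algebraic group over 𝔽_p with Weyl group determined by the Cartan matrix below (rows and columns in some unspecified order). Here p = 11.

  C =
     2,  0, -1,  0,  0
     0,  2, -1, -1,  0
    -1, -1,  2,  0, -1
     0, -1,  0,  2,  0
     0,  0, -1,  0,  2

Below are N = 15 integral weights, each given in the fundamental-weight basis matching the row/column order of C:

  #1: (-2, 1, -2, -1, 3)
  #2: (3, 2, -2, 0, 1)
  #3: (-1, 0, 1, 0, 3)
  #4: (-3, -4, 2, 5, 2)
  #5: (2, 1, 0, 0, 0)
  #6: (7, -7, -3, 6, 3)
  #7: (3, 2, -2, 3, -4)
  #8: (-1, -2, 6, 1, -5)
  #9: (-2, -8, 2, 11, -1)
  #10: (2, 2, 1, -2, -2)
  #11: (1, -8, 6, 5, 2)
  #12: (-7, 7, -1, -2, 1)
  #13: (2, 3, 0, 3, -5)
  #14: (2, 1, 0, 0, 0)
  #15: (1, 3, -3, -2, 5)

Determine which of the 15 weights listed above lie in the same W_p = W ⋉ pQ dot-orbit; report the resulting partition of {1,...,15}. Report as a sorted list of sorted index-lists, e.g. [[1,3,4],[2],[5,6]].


Root system D_5: the 5×5 matrix C matches after relabeling.

W_11-reps of the 15 weights in Ā_11 (same 5-coord order as C):

  λ_1+ρ ↦ (1, 0, 1, 0, 2);  λ_2+ρ ↦ (3, 2, 1, 1, 1);  λ_3+ρ ↦ (0, 1, 2, 1, 4);  λ_4+ρ ↦ (0, 1, 2, 3, 1);  λ_5+ρ ↦ (3, 2, 1, 1, 1);  λ_6+ρ ↦ (0, 1, 2, 1, 4);  λ_7+ρ ↦ (0, 1, 2, 3, 1);  λ_8+ρ ↦ (0, 1, 2, 1, 4);  λ_9+ρ ↦ (0, 1, 2, 3, 1);  λ_10+ρ ↦ (3, 2, 1, 1, 1);  λ_11+ρ ↦ (1, 0, 1, 0, 2);  λ_12+ρ ↦ (0, 1, 2, 1, 4);  λ_13+ρ ↦ (0, 1, 2, 3, 1);  λ_14+ρ ↦ (3, 2, 1, 1, 1);  λ_15+ρ ↦ (0, 1, 2, 1, 4)

The 15 indices split into 4 linkage classes (same alcove rep ⇔ same W_11-dot-orbit):

[[1, 11], [2, 5, 10, 14], [3, 6, 8, 12, 15], [4, 7, 9, 13]]


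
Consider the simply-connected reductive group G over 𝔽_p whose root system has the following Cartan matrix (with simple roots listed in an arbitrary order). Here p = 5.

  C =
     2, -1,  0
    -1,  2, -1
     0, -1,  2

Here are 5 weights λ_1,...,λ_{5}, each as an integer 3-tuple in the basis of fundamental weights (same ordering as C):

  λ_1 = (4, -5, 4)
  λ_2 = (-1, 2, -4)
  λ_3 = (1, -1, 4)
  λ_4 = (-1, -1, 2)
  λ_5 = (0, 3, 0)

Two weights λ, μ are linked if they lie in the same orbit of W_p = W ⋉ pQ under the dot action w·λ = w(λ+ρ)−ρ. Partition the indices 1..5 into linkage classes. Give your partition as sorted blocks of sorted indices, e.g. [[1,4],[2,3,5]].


Cartan matrix: type A_3 (|W|=24); un-permuting the 3 rows.

λ_j+ρ reflected into Ā_5 (⟨·,θ^∨⟩≤5); 3-tuples as given:

  [1] (0, 4, 0) · [2] (0, 0, 3) · [3] (0, 0, 3) · [4] (0, 0, 3) · [5] (0, 4, 0)

These 5 weights hit 2 W_5-dot-orbits; sizes (2, 3):

[[1, 5], [2, 3, 4]]


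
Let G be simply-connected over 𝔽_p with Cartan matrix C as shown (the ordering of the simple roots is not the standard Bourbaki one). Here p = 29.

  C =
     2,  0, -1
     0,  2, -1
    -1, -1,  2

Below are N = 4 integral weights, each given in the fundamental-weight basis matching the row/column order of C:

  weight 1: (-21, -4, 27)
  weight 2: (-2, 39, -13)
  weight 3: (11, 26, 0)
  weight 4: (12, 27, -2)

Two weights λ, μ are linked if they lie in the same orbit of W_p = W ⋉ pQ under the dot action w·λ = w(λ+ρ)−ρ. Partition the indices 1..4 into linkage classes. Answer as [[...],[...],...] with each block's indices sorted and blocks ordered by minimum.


A_3 Cartan matrix, 3 simple roots permuted; ρ=(1,1,1).

Each λ_j+ρ reduced to Ā_29; 3-tuples below use C's row order:

  1: (20, 3, 5);  2: (1, 16, 1);  3: (1, 16, 1);  4: (1, 16, 1)

Linkage partition of the 4 weights (2 classes, p=29):

[[1], [2, 3, 4]]


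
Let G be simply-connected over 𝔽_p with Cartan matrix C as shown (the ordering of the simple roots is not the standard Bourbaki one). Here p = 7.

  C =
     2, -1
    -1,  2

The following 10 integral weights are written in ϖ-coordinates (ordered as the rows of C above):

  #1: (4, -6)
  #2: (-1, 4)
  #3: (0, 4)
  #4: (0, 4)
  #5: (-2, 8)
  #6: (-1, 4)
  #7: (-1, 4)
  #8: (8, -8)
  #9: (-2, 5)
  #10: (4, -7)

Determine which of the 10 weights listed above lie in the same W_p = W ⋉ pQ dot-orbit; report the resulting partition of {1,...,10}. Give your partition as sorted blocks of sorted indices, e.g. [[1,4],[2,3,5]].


C ↔ A_2 under row/col permutation; |W(A_2)| = 6.

Ā_7 reps of the 10 weights (A_2, coords as presented):

  [1] (0, 5) · [2] (0, 5) · [3] (1, 5) · [4] (1, 5) · [5] (1, 5) · [6] (0, 5) · [7] (0, 5) · [8] (0, 5) · [9] (1, 5) · [10] (1, 5)

2 distinct reps among the 10 weights ⇒ 2 W_7-linkage classes:

[[1, 2, 6, 7, 8], [3, 4, 5, 9, 10]]


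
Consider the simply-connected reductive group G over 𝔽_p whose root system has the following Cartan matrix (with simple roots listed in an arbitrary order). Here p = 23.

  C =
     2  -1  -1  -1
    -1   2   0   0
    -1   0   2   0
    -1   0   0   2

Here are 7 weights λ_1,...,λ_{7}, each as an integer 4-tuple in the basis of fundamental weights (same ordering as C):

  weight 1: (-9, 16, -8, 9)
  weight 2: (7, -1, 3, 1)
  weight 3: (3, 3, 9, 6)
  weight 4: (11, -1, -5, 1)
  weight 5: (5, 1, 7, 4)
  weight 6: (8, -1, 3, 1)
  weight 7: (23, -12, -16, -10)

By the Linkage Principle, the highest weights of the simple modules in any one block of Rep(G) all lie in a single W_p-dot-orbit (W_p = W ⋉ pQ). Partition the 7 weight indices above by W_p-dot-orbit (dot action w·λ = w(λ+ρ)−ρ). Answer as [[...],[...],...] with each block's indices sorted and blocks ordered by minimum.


Dynkin diagram of C (from the 6 off-diagonal −1 entries): D_4.

λ_j+ρ reflected into Ā_23 (⟨·,θ^∨⟩≤23); 4-tuples as given:

    λ_1 → (2, 2, 8, 5)
    λ_2 → (8, 0, 4, 2)
    λ_3 → (2, 2, 8, 5)
    λ_4 → (8, 0, 4, 2)
    λ_5 → (2, 2, 8, 5)
    λ_6 → (8, 0, 4, 2)
    λ_7 → (8, 0, 4, 2)

Grouping the 7 weights by Ā_23-representative: 2 linkage classes.

[[1, 3, 5], [2, 4, 6, 7]]


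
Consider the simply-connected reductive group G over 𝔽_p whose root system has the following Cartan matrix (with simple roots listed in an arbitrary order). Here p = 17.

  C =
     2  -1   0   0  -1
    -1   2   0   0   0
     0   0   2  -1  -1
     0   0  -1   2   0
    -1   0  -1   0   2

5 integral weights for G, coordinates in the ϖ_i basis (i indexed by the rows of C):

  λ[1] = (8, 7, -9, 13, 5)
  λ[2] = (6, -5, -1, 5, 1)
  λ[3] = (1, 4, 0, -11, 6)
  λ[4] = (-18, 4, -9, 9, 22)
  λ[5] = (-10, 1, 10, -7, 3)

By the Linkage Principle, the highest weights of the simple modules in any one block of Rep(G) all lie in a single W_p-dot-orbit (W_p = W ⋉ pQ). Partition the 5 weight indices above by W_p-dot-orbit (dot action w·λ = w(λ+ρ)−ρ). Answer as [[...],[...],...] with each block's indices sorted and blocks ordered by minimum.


Cartan matrix: type A_5 (|W|=720); un-permuting the 5 rows.

Alcove-folded reps (p=17, 5 weights, presented ϖ-order):

    λ_1+ρ ↦ (3, 4, 0, 6, 2)
    λ_2+ρ ↦ (3, 4, 0, 6, 2)
    λ_3+ρ ↦ (0, 5, 7, 1, 2)
    λ_4+ρ ↦ (3, 4, 0, 6, 2)
    λ_5+ρ ↦ (3, 4, 0, 6, 2)

Linkage partition of the 5 weights (2 classes, p=17):

[[1, 2, 4, 5], [3]]


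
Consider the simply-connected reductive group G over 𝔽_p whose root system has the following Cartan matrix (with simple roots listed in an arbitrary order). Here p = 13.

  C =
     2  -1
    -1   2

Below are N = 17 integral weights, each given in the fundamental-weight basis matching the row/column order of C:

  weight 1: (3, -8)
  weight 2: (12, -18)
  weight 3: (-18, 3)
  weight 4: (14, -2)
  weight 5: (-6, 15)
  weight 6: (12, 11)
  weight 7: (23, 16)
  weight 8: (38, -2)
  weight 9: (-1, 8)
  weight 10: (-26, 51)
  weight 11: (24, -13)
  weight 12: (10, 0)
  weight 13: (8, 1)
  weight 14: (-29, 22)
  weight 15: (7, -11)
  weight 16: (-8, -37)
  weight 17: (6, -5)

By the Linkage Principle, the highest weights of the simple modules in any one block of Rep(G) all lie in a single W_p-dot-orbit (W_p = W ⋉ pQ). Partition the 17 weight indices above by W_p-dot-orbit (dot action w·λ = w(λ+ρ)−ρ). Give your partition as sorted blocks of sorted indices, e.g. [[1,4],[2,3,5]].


Root system A_2: the 2×2 matrix C matches after relabeling.

Ā_13 reps of the 17 weights (A_2, coords as presented):

    λ_1 → (3, 4)
    λ_2 → (0, 9)
    λ_3 → (0, 9)
    λ_4 → (11, 1)
    λ_5 → (2, 8)
    λ_6 → (1, 0)
    λ_7 → (9, 2)
    λ_8 → (1, 0)
    λ_9 → (0, 9)
    λ_10 → (1, 0)
    λ_11 → (1, 0)
    λ_12 → (11, 1)
    λ_13 → (9, 2)
    λ_14 → (2, 8)
    λ_15 → (2, 8)
    λ_16 → (3, 4)
    λ_17 → (3, 4)

Grouping the 17 weights by Ā_13-representative: 6 linkage classes.

[[1, 16, 17], [2, 3, 9], [4, 12], [5, 14, 15], [6, 8, 10, 11], [7, 13]]


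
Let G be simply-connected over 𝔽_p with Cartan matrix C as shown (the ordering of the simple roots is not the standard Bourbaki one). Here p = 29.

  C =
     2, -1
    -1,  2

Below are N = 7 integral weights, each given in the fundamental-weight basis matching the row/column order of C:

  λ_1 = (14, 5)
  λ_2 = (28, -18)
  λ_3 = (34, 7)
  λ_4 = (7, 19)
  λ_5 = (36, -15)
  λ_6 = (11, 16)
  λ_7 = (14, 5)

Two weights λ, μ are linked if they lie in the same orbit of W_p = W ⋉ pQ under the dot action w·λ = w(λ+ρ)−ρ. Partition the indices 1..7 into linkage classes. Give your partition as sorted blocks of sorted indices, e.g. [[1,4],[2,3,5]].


Dynkin diagram of C (from the 2 off-diagonal −1 entries): A_2.

λ_j+ρ reflected into Ā_29 (⟨·,θ^∨⟩≤29); 2-tuples as given:

    λ_1 → (15, 6)
    λ_2 → (12, 17)
    λ_3 → (15, 6)
    λ_4 → (8, 20)
    λ_5 → (15, 6)
    λ_6 → (12, 17)
    λ_7 → (15, 6)

The 7 indices split into 3 linkage classes (same alcove rep ⇔ same W_29-dot-orbit):

[[1, 3, 5, 7], [2, 6], [4]]


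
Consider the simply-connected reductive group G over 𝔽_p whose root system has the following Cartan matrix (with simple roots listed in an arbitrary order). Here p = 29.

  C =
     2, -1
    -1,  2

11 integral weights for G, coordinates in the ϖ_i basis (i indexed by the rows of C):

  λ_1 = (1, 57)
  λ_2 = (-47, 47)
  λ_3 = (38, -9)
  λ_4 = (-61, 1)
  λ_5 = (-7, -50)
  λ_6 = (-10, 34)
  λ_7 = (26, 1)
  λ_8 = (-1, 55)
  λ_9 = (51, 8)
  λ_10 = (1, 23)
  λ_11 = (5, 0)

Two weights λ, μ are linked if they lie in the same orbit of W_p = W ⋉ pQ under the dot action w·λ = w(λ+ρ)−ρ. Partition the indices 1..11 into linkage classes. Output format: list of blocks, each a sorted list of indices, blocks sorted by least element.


C ↔ A_2 under row/col permutation; |W(A_2)| = 6.

W_29-reps of the 11 weights in Ā_29 (same 2-coord order as C):

    λ_1 → (27, 2)
    λ_2 → (10, 17)
    λ_3 → (19, 2)
    λ_4 → (27, 2)
    λ_5 → (3, 20)
    λ_6 → (3, 20)
    λ_7 → (27, 2)
    λ_8 → (27, 2)
    λ_9 → (3, 20)
    λ_10 → (2, 24)
    λ_11 → (6, 1)

The 11 indices split into 6 linkage classes (same alcove rep ⇔ same W_29-dot-orbit):

[[1, 4, 7, 8], [2], [3], [5, 6, 9], [10], [11]]


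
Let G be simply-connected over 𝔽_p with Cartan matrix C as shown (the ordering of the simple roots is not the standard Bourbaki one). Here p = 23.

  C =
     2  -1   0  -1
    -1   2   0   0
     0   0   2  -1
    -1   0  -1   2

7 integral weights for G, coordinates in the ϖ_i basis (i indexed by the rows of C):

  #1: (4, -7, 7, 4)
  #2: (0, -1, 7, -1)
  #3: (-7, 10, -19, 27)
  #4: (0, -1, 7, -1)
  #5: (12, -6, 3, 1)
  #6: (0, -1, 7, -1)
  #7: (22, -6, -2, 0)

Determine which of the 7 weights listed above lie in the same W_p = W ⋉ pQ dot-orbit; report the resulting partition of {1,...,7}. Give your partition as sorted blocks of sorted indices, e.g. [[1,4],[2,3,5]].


A_4 Cartan matrix, 4 simple roots permuted; ρ=(1,1,1,1).

Folding the 7 weights λ_j+ρ into Ā_23 (reps in the given 4-coord order):

    λ_1+ρ ↦ (1, 5, 8, 4)
    λ_2+ρ ↦ (1, 0, 8, 0)
    λ_3+ρ ↦ (1, 5, 8, 4)
    λ_4+ρ ↦ (1, 0, 8, 0)
    λ_5+ρ ↦ (8, 5, 4, 2)
    λ_6+ρ ↦ (1, 0, 8, 0)
    λ_7+ρ ↦ (18, 4, 0, 0)

Linkage partition of the 7 weights (4 classes, p=23):

[[1, 3], [2, 4, 6], [5], [7]]


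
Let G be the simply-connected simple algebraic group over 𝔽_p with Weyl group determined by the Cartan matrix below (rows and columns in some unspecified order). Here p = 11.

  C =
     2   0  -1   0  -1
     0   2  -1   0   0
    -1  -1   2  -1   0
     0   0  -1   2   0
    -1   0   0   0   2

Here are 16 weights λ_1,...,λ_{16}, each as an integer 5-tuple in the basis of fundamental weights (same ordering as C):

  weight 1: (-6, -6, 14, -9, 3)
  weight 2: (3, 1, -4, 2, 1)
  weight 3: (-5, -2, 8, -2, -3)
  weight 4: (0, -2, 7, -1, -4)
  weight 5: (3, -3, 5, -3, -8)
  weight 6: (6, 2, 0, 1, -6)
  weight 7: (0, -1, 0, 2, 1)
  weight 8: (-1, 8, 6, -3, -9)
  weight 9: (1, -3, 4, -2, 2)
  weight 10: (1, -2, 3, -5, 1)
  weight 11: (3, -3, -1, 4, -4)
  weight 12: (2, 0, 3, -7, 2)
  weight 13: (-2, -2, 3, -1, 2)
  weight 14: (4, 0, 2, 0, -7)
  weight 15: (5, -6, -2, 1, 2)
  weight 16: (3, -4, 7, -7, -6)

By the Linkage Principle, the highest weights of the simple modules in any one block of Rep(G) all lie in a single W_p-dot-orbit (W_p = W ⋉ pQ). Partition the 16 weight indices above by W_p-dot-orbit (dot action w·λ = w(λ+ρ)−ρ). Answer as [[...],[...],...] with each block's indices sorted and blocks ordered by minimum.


Dynkin diagram of C (from the 8 off-diagonal −1 entries): D_5.

Each λ_j+ρ reduced to Ā_11; 5-tuples below use C's row order:

  λ_1+ρ ↦ (0, 1, 1, 4, 3)
  λ_2+ρ ↦ (1, 1, 2, 0, 2)
  λ_3+ρ ↦ (1, 1, 1, 1, 4)
  λ_4+ρ ↦ (1, 1, 2, 0, 2)
  λ_5+ρ ↦ (1, 1, 1, 1, 4)
  λ_6+ρ ↦ (1, 1, 2, 0, 2)
  λ_7+ρ ↦ (1, 0, 1, 3, 2)
  λ_8+ρ ↦ (1, 1, 2, 0, 2)
  λ_9+ρ ↦ (1, 2, 1, 1, 2)
  λ_10+ρ ↦ (1, 0, 1, 3, 2)
  λ_11+ρ ↦ (1, 0, 1, 3, 2)
  λ_12+ρ ↦ (0, 1, 1, 4, 3)
  λ_13+ρ ↦ (1, 1, 2, 0, 2)
  λ_14+ρ ↦ (1, 1, 1, 1, 4)
  λ_15+ρ ↦ (0, 1, 1, 4, 3)
  λ_16+ρ ↦ (0, 1, 1, 4, 3)

5 distinct reps among the 16 weights ⇒ 5 W_11-linkage classes:

[[1, 12, 15, 16], [2, 4, 6, 8, 13], [3, 5, 14], [7, 10, 11], [9]]


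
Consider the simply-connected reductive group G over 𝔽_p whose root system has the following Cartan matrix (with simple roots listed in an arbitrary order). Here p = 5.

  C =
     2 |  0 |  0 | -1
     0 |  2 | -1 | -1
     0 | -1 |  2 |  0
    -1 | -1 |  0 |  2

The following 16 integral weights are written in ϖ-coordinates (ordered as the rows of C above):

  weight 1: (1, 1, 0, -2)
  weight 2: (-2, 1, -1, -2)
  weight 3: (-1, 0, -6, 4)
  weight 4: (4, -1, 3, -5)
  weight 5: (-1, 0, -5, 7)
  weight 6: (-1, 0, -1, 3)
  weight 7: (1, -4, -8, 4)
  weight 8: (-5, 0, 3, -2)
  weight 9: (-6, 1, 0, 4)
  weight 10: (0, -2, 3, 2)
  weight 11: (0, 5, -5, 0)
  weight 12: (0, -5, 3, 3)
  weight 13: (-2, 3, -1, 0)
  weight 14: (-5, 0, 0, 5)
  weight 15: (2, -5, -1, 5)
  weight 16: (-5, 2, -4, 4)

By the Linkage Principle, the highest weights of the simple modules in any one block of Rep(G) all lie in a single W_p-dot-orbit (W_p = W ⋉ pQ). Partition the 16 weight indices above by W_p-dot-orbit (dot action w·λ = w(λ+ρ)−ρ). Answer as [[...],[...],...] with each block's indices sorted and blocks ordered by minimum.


Dynkin diagram of C (from the 6 off-diagonal −1 entries): A_4.

Each λ_j+ρ reduced to Ā_5; 4-tuples below use C's row order:

  [1] (1, 1, 1, 1)
  [2] (1, 0, 0, 1)
  [3] (1, 4, 0, 0)
  [4] (1, 4, 0, 0)
  [5] (1, 0, 0, 1)
  [6] (0, 1, 0, 4)
  [7] (2, 0, 2, 0)
  [8] (1, 4, 0, 0)
  [9] (2, 0, 2, 0)
  [10] (1, 1, 1, 1)
  [11] (1, 1, 1, 1)
  [12] (1, 4, 0, 0)
  [13] (1, 4, 0, 0)
  [14] (1, 1, 1, 1)
  [15] (1, 0, 0, 1)
  [16] (1, 0, 0, 1)

Linkage partition of the 16 weights (5 classes, p=5):

[[1, 10, 11, 14], [2, 5, 15, 16], [3, 4, 8, 12, 13], [6], [7, 9]]


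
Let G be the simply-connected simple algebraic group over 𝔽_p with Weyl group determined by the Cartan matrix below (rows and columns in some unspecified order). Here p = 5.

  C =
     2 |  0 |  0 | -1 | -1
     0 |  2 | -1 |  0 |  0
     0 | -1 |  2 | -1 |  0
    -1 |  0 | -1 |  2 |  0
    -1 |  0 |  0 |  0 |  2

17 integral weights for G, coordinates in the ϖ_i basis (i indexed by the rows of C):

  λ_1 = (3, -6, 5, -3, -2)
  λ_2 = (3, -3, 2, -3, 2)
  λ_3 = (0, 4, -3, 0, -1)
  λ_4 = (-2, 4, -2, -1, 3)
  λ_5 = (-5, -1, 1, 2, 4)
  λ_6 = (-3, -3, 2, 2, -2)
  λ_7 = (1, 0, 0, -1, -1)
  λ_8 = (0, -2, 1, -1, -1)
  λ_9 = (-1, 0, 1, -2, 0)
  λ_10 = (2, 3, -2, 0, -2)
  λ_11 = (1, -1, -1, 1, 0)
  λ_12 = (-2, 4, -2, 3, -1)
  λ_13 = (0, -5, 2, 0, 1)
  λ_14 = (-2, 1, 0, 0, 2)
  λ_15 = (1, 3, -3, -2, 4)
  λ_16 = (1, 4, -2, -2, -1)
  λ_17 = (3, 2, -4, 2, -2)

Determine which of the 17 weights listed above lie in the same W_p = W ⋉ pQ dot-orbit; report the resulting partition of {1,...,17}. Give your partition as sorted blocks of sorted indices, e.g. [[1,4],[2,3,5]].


Dynkin diagram of C (from the 8 off-diagonal −1 entries): A_5.

Each λ_j+ρ reduced to Ā_5; 5-tuples below use C's row order:

  1: (1, 1, 1, 0, 1) · 2: (2, 1, 1, 0, 0) · 3: (0, 3, 1, 1, 0) · 4: (1, 1, 1, 0, 0) · 5: (3, 1, 0, 1, 0) · 6: (1, 1, 1, 0, 1) · 7: (2, 1, 1, 0, 0) · 8: (1, 1, 1, 0, 0) · 9: (1, 1, 1, 0, 0) · 10: (1, 1, 1, 0, 1) · 11: (2, 0, 0, 2, 1) · 12: (2, 1, 1, 0, 0) · 13: (1, 1, 1, 0, 0) · 14: (1, 1, 1, 0, 1) · 15: (1, 1, 1, 0, 1) · 16: (0, 3, 1, 1, 0) · 17: (2, 1, 1, 0, 0)

6 distinct reps among the 17 weights ⇒ 6 W_5-linkage classes:

[[1, 6, 10, 14, 15], [2, 7, 12, 17], [3, 16], [4, 8, 9, 13], [5], [11]]


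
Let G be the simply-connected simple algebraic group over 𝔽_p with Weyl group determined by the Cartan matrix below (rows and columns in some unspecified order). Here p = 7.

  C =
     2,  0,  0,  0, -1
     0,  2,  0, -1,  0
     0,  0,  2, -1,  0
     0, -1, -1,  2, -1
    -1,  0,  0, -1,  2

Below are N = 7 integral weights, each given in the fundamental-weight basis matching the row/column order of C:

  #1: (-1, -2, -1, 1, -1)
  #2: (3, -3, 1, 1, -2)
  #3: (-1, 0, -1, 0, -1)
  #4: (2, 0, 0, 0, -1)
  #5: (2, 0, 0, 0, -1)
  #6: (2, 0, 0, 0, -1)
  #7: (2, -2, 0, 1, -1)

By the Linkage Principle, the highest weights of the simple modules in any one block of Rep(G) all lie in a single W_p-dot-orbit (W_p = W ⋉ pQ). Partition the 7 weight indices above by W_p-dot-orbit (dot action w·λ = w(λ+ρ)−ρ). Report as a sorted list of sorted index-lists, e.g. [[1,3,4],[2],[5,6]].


Type D_5, rank 5, |W|=1920; reorder rows/cols to standard.

W_7-reps of the 7 weights in Ā_7 (same 5-coord order as C):

    λ_1 → (0, 1, 0, 1, 0)
    λ_2 → (3, 1, 1, 1, 0)
    λ_3 → (0, 1, 0, 1, 0)
    λ_4 → (3, 1, 1, 1, 0)
    λ_5 → (3, 1, 1, 1, 0)
    λ_6 → (3, 1, 1, 1, 0)
    λ_7 → (3, 1, 1, 1, 0)

2 distinct reps among the 7 weights ⇒ 2 W_7-linkage classes:

[[1, 3], [2, 4, 5, 6, 7]]


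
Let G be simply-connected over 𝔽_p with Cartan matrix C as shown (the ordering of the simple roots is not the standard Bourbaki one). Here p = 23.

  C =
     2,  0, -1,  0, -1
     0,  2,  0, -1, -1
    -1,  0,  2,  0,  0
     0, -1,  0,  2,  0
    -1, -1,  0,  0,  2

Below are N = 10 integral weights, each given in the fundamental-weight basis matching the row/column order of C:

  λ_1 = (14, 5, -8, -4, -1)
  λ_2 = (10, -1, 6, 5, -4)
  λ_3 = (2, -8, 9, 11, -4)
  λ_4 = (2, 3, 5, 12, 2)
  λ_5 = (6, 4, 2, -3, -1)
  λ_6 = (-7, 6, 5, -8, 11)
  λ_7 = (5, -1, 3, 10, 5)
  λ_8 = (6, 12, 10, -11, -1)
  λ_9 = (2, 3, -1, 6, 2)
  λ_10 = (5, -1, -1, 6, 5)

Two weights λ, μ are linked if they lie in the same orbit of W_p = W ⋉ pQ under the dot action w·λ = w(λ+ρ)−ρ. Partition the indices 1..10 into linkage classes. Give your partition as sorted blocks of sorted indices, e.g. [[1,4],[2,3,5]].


Cartan matrix: type A_5 (|W|=720); un-permuting the 5 rows.

W_23-reps of the 10 weights in Ā_23 (same 5-coord order as C):

  [1] (8, 3, 7, 3, 0) · [2] (8, 3, 7, 3, 0) · [3] (7, 3, 3, 2, 0) · [4] (3, 4, 0, 7, 3) · [5] (7, 3, 3, 2, 0) · [6] (6, 0, 0, 7, 6) · [7] (6, 0, 0, 7, 6) · [8] (7, 3, 3, 2, 0) · [9] (3, 4, 0, 7, 3) · [10] (6, 0, 0, 7, 6)

These 10 weights hit 4 W_23-dot-orbits; sizes (2, 3, 2, 3):

[[1, 2], [3, 5, 8], [4, 9], [6, 7, 10]]


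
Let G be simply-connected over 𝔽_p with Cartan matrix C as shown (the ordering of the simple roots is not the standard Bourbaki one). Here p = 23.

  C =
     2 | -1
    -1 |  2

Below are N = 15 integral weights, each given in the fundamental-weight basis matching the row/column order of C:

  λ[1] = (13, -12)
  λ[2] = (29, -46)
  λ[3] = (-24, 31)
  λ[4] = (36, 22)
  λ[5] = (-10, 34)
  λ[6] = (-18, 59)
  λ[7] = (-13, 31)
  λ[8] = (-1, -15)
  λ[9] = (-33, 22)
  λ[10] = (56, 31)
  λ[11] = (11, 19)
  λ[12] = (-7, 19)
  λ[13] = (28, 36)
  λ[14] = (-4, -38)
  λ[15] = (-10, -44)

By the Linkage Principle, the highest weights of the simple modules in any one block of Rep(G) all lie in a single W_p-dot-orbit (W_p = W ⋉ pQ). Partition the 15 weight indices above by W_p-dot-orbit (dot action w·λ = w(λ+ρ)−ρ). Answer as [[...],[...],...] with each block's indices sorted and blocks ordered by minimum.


Root system A_2: the 2×2 matrix C matches after relabeling.

Alcove-folded reps (p=23, 15 weights, presented ϖ-order):

  [1] (3, 11) · [2] (7, 1) · [3] (14, 0) · [4] (14, 0) · [5] (3, 11) · [6] (6, 14) · [7] (3, 11) · [8] (14, 0) · [9] (14, 0) · [10] (3, 11) · [11] (3, 11) · [12] (6, 14) · [13] (6, 14) · [14] (6, 14) · [15] (6, 14)

Partition of {1..15} into 4 W_23-dot-orbits:

[[1, 5, 7, 10, 11], [2], [3, 4, 8, 9], [6, 12, 13, 14, 15]]


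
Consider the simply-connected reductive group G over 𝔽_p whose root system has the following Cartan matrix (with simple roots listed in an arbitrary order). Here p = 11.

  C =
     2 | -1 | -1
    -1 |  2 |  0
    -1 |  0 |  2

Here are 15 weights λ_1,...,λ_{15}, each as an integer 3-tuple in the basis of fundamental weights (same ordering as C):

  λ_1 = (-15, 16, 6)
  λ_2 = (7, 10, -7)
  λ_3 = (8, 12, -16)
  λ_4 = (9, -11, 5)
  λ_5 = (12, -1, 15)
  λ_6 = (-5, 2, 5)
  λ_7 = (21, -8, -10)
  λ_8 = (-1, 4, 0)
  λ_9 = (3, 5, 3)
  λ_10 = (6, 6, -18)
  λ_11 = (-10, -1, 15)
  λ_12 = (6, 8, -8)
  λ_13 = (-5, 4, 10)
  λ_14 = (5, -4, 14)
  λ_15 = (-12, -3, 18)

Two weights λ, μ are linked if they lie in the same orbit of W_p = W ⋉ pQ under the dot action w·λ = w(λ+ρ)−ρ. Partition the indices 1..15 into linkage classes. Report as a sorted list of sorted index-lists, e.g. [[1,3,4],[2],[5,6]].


A_3 Cartan matrix, 3 simple roots permuted; ρ=(1,1,1).

Alcove-folded reps (p=11, 15 weights, presented ϖ-order):

  1: (4, 3, 1)
  2: (0, 3, 2)
  3: (0, 4, 2)
  4: (0, 5, 1)
  5: (0, 4, 2)
  6: (3, 1, 2)
  7: (0, 4, 2)
  8: (0, 5, 1)
  9: (4, 3, 1)
  10: (4, 3, 1)
  11: (0, 4, 2)
  12: (0, 4, 2)
  13: (4, 0, 6)
  14: (4, 3, 1)
  15: (0, 3, 2)

These 15 weights hit 6 W_11-dot-orbits; sizes (4, 2, 5, 2, 1, 1):

[[1, 9, 10, 14], [2, 15], [3, 5, 7, 11, 12], [4, 8], [6], [13]]


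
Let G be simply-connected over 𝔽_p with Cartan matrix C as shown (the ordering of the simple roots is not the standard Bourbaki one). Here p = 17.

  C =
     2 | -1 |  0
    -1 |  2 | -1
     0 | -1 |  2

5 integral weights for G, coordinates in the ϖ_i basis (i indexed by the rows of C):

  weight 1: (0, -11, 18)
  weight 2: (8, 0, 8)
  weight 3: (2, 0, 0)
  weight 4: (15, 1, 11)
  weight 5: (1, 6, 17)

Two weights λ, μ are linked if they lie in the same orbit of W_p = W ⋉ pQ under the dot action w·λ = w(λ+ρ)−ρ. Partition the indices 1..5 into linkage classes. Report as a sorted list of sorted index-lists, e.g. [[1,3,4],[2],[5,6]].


Dynkin diagram of C (from the 4 off-diagonal −1 entries): A_3.

Each λ_j+ρ reduced to Ā_17; 3-tuples below use C's row order:

  λ_1 → (7, 1, 7);  λ_2 → (7, 1, 7);  λ_3 → (3, 1, 1);  λ_4 → (3, 1, 1);  λ_5 → (7, 1, 7)

Grouping the 5 weights by Ā_17-representative: 2 linkage classes.

[[1, 2, 5], [3, 4]]


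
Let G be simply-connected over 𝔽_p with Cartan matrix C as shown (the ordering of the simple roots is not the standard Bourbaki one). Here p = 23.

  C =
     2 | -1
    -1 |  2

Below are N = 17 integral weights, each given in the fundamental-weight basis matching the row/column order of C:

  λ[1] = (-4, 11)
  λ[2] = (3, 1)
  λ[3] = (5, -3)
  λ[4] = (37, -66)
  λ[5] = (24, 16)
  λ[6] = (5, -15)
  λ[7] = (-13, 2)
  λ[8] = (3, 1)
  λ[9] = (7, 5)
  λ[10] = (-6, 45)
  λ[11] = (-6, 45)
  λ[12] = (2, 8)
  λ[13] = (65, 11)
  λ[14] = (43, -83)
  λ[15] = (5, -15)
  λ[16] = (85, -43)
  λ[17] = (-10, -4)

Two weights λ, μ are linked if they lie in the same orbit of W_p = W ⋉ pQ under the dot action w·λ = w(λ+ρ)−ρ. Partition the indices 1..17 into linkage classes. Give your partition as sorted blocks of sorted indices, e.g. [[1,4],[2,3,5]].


Cartan matrix: type A_2 (|W|=6); un-permuting the 2 rows.

W_23-reps of the 17 weights in Ā_23 (same 2-coord order as C):

    [1] (3, 9)
    [2] (4, 2)
    [3] (4, 2)
    [4] (4, 15)
    [5] (4, 2)
    [6] (8, 6)
    [7] (3, 9)
    [8] (4, 2)
    [9] (8, 6)
    [10] (18, 0)
    [11] (18, 0)
    [12] (3, 9)
    [13] (3, 9)
    [14] (2, 8)
    [15] (8, 6)
    [16] (4, 2)
    [17] (3, 9)

Linkage partition of the 17 weights (6 classes, p=23):

[[1, 7, 12, 13, 17], [2, 3, 5, 8, 16], [4], [6, 9, 15], [10, 11], [14]]


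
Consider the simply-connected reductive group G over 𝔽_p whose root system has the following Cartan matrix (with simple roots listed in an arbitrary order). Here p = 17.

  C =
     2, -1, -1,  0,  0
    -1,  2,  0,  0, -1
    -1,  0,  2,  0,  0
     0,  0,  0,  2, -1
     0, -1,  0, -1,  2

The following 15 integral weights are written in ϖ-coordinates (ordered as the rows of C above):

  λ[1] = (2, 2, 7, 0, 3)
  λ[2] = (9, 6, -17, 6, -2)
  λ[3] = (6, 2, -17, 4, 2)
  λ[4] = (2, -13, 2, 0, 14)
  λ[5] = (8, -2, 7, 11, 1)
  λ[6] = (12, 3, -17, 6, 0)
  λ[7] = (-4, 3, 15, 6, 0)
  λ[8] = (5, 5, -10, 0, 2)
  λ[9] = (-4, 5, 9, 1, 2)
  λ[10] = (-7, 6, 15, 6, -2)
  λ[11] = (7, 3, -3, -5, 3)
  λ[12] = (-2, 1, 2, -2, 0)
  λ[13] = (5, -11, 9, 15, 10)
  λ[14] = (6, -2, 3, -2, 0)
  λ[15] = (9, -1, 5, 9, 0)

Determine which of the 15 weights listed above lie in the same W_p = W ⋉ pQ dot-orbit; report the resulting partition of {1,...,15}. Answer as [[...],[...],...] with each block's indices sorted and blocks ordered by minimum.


Dynkin diagram of C (from the 8 off-diagonal −1 entries): A_5.

W_17-reps of the 15 weights in Ā_17 (same 5-coord order as C):

  1: (3, 3, 6, 1, 3);  2: (6, 0, 4, 0, 1);  3: (3, 3, 6, 1, 3);  4: (3, 3, 6, 1, 3);  5: (3, 1, 5, 1, 0);  6: (3, 1, 5, 1, 0);  7: (3, 1, 5, 1, 0);  8: (3, 3, 6, 1, 3);  9: (3, 3, 6, 1, 3);  10: (6, 0, 4, 0, 1);  11: (6, 4, 2, 4, 0);  12: (1, 1, 2, 1, 0);  13: (6, 0, 4, 0, 1);  14: (6, 0, 4, 0, 1);  15: (6, 0, 4, 0, 1)

Grouping the 15 weights by Ā_17-representative: 5 linkage classes.

[[1, 3, 4, 8, 9], [2, 10, 13, 14, 15], [5, 6, 7], [11], [12]]


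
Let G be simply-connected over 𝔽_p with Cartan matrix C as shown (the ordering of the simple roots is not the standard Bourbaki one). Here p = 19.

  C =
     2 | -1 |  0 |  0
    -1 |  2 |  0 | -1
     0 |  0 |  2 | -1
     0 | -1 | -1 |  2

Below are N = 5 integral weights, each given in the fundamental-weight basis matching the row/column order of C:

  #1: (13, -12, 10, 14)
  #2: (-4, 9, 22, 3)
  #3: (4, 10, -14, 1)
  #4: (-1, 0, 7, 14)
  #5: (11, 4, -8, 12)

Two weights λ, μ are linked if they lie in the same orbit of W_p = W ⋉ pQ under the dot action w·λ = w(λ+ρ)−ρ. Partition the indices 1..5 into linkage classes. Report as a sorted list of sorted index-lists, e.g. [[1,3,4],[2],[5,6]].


Dynkin diagram of C (from the 6 off-diagonal −1 entries): A_4.

λ_j+ρ reflected into Ā_19 (⟨·,θ^∨⟩≤19); 4-tuples as given:

  1: (7, 4, 1, 4) · 2: (7, 4, 1, 4) · 3: (5, 0, 2, 11) · 4: (1, 4, 3, 11) · 5: (1, 5, 4, 2)

Linkage partition of the 5 weights (4 classes, p=19):

[[1, 2], [3], [4], [5]]
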